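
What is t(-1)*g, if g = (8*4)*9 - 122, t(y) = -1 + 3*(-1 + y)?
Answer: -1162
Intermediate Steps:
t(y) = -4 + 3*y (t(y) = -1 + (-3 + 3*y) = -4 + 3*y)
g = 166 (g = 32*9 - 122 = 288 - 122 = 166)
t(-1)*g = (-4 + 3*(-1))*166 = (-4 - 3)*166 = -7*166 = -1162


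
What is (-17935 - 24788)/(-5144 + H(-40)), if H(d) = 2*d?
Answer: 42723/5224 ≈ 8.1782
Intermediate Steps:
(-17935 - 24788)/(-5144 + H(-40)) = (-17935 - 24788)/(-5144 + 2*(-40)) = -42723/(-5144 - 80) = -42723/(-5224) = -42723*(-1/5224) = 42723/5224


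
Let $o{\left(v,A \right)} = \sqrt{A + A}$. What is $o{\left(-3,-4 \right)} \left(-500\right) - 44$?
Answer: $-44 - 1000 i \sqrt{2} \approx -44.0 - 1414.2 i$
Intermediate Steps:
$o{\left(v,A \right)} = \sqrt{2} \sqrt{A}$ ($o{\left(v,A \right)} = \sqrt{2 A} = \sqrt{2} \sqrt{A}$)
$o{\left(-3,-4 \right)} \left(-500\right) - 44 = \sqrt{2} \sqrt{-4} \left(-500\right) - 44 = \sqrt{2} \cdot 2 i \left(-500\right) - 44 = 2 i \sqrt{2} \left(-500\right) - 44 = - 1000 i \sqrt{2} - 44 = -44 - 1000 i \sqrt{2}$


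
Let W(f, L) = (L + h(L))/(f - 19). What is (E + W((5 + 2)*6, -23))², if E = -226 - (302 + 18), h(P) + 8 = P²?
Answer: 145443600/529 ≈ 2.7494e+5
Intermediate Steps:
h(P) = -8 + P²
W(f, L) = (-8 + L + L²)/(-19 + f) (W(f, L) = (L + (-8 + L²))/(f - 19) = (-8 + L + L²)/(-19 + f))
E = -546 (E = -226 - 1*320 = -226 - 320 = -546)
(E + W((5 + 2)*6, -23))² = (-546 + (-8 - 23 + (-23)²)/(-19 + (5 + 2)*6))² = (-546 + (-8 - 23 + 529)/(-19 + 7*6))² = (-546 + 498/(-19 + 42))² = (-546 + 498/23)² = (-12060/23)² = 145443600/529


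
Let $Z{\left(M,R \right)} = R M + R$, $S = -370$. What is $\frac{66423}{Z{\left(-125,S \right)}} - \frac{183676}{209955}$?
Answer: $\frac{1103757217}{1926547080} \approx 0.57292$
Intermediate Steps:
$Z{\left(M,R \right)} = R + M R$ ($Z{\left(M,R \right)} = M R + R = R + M R$)
$\frac{66423}{Z{\left(-125,S \right)}} - \frac{183676}{209955} = \frac{66423}{\left(-370\right) \left(1 - 125\right)} - \frac{183676}{209955} = \frac{66423}{\left(-370\right) \left(-124\right)} - \frac{183676}{209955} = \frac{66423}{45880} - \frac{183676}{209955} = \frac{1103757217}{1926547080}$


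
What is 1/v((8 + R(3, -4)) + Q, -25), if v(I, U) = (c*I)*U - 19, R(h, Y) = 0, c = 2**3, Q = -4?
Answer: -1/819 ≈ -0.0012210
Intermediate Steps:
c = 8
v(I, U) = -19 + 8*I*U (v(I, U) = (8*I)*U - 19 = 8*I*U - 19 = -19 + 8*I*U)
1/v((8 + R(3, -4)) + Q, -25) = 1/(-19 + 8*((8 + 0) - 4)*(-25)) = 1/(-19 + 8*(8 - 4)*(-25)) = 1/(-19 + 8*4*(-25)) = 1/(-19 - 800) = 1/(-819) = -1/819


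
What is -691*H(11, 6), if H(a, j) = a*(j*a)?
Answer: -501666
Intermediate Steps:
H(a, j) = j*a**2 (H(a, j) = a*(a*j) = j*a**2)
-691*H(11, 6) = -4146*11**2 = -4146*121 = -691*726 = -501666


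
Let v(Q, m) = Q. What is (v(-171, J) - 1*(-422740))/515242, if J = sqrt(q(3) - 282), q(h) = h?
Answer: 60367/73606 ≈ 0.82014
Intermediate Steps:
J = 3*I*sqrt(31) (J = sqrt(3 - 282) = sqrt(-279) = 3*I*sqrt(31) ≈ 16.703*I)
(v(-171, J) - 1*(-422740))/515242 = (-171 - 1*(-422740))/515242 = (-171 + 422740)*(1/515242) = 422569*(1/515242) = 60367/73606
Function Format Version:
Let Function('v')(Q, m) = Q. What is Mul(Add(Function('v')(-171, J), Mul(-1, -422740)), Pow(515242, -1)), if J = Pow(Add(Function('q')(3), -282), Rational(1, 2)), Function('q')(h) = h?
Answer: Rational(60367, 73606) ≈ 0.82014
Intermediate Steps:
J = Mul(3, I, Pow(31, Rational(1, 2))) (J = Pow(Add(3, -282), Rational(1, 2)) = Pow(-279, Rational(1, 2)) = Mul(3, I, Pow(31, Rational(1, 2))) ≈ Mul(16.703, I))
Mul(Add(Function('v')(-171, J), Mul(-1, -422740)), Pow(515242, -1)) = Mul(Add(-171, Mul(-1, -422740)), Pow(515242, -1)) = Mul(Add(-171, 422740), Rational(1, 515242)) = Mul(422569, Rational(1, 515242)) = Rational(60367, 73606)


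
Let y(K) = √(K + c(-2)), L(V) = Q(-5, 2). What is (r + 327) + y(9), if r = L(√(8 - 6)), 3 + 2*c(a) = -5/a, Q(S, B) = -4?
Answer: 323 + √35/2 ≈ 325.96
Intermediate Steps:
L(V) = -4
c(a) = -3/2 - 5/(2*a) (c(a) = -3/2 + (-5/a)/2 = -3/2 - 5/(2*a))
r = -4
y(K) = √(-¼ + K) (y(K) = √(K + (½)*(-5 - 3*(-2))/(-2)) = √(K + (½)*(-½)*(-5 + 6)) = √(K + (½)*(-½)*1) = √(K - ¼) = √(-¼ + K))
(r + 327) + y(9) = (-4 + 327) + √(-1 + 4*9)/2 = 323 + √(-1 + 36)/2 = 323 + √35/2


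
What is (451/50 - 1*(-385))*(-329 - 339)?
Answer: -6580134/25 ≈ -2.6321e+5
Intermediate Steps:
(451/50 - 1*(-385))*(-329 - 339) = (451*(1/50) + 385)*(-668) = (451/50 + 385)*(-668) = (19701/50)*(-668) = -6580134/25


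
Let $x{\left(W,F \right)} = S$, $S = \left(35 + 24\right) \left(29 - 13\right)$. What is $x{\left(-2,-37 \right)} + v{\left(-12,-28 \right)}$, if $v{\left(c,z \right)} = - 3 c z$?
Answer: $-64$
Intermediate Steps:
$v{\left(c,z \right)} = - 3 c z$
$S = 944$ ($S = 59 \cdot 16 = 944$)
$x{\left(W,F \right)} = 944$
$x{\left(-2,-37 \right)} + v{\left(-12,-28 \right)} = 944 - \left(-36\right) \left(-28\right) = 944 - 1008 = -64$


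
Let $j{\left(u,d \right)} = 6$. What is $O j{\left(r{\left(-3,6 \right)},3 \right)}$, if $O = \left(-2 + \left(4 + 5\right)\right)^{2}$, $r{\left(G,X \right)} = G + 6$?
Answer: $294$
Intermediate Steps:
$r{\left(G,X \right)} = 6 + G$
$O = 49$ ($O = \left(-2 + 9\right)^{2} = 7^{2} = 49$)
$O j{\left(r{\left(-3,6 \right)},3 \right)} = 49 \cdot 6 = 294$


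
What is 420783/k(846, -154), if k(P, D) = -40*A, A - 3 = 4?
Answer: -420783/280 ≈ -1502.8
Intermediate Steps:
A = 7 (A = 3 + 4 = 7)
k(P, D) = -280 (k(P, D) = -40*7 = -280)
420783/k(846, -154) = 420783/(-280) = 420783*(-1/280) = -420783/280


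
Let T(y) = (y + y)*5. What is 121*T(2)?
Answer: 2420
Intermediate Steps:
T(y) = 10*y (T(y) = (2*y)*5 = 10*y)
121*T(2) = 121*(10*2) = 121*20 = 2420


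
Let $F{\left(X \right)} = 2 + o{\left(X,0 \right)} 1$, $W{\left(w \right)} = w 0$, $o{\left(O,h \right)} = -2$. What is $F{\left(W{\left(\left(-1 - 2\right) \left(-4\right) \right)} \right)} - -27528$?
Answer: $27528$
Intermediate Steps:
$W{\left(w \right)} = 0$
$F{\left(X \right)} = 0$ ($F{\left(X \right)} = 2 - 2 = 0$)
$F{\left(W{\left(\left(-1 - 2\right) \left(-4\right) \right)} \right)} - -27528 = 0 - -27528 = 0 + 27528 = 27528$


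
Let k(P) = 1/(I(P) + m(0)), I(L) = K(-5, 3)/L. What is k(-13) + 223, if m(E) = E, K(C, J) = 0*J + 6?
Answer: 1325/6 ≈ 220.83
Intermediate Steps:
K(C, J) = 6 (K(C, J) = 0 + 6 = 6)
I(L) = 6/L
k(P) = P/6 (k(P) = 1/(6/P + 0) = 1/(6/P) = P/6)
k(-13) + 223 = (1/6)*(-13) + 223 = -13/6 + 223 = 1325/6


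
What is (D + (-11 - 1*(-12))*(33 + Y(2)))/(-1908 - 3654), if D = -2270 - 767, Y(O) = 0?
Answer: 1502/2781 ≈ 0.54009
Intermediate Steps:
D = -3037
(D + (-11 - 1*(-12))*(33 + Y(2)))/(-1908 - 3654) = (-3037 + (-11 - 1*(-12))*(33 + 0))/(-1908 - 3654) = (-3037 + (-11 + 12)*33)/(-5562) = (-3037 + 1*33)*(-1/5562) = (-3037 + 33)*(-1/5562) = -3004*(-1/5562) = 1502/2781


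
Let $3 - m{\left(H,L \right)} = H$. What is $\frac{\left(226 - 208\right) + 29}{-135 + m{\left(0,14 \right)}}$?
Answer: $- \frac{47}{132} \approx -0.35606$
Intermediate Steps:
$m{\left(H,L \right)} = 3 - H$
$\frac{\left(226 - 208\right) + 29}{-135 + m{\left(0,14 \right)}} = \frac{\left(226 - 208\right) + 29}{-135 + \left(3 - 0\right)} = \frac{18 + 29}{-135 + \left(3 + 0\right)} = \frac{47}{-135 + 3} = \frac{47}{-132} = 47 \left(- \frac{1}{132}\right) = - \frac{47}{132}$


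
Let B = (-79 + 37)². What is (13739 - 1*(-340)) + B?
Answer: 15843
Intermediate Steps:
B = 1764 (B = (-42)² = 1764)
(13739 - 1*(-340)) + B = (13739 - 1*(-340)) + 1764 = (13739 + 340) + 1764 = 14079 + 1764 = 15843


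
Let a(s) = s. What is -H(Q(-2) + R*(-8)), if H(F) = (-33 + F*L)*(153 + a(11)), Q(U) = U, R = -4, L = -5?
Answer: 30012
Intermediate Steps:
H(F) = -5412 - 820*F (H(F) = (-33 + F*(-5))*(153 + 11) = (-33 - 5*F)*164 = -5412 - 820*F)
-H(Q(-2) + R*(-8)) = -(-5412 - 820*(-2 - 4*(-8))) = -(-5412 - 820*(-2 + 32)) = -(-5412 - 820*30) = -(-5412 - 24600) = -1*(-30012) = 30012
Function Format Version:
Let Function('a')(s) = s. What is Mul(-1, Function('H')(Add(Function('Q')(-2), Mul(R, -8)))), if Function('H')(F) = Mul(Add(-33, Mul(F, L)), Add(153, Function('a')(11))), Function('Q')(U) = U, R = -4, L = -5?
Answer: 30012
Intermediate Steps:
Function('H')(F) = Add(-5412, Mul(-820, F)) (Function('H')(F) = Mul(Add(-33, Mul(F, -5)), Add(153, 11)) = Mul(Add(-33, Mul(-5, F)), 164) = Add(-5412, Mul(-820, F)))
Mul(-1, Function('H')(Add(Function('Q')(-2), Mul(R, -8)))) = Mul(-1, Add(-5412, Mul(-820, Add(-2, Mul(-4, -8))))) = Mul(-1, Add(-5412, Mul(-820, Add(-2, 32)))) = Mul(-1, Add(-5412, Mul(-820, 30))) = Mul(-1, Add(-5412, -24600)) = Mul(-1, -30012) = 30012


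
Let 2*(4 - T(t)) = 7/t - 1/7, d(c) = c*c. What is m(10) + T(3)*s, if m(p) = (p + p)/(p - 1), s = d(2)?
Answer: 872/63 ≈ 13.841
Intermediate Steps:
d(c) = c²
s = 4 (s = 2² = 4)
T(t) = 57/14 - 7/(2*t) (T(t) = 4 - (7/t - 1/7)/2 = 4 - (7/t - 1*⅐)/2 = 4 - (7/t - ⅐)/2 = 4 - (-⅐ + 7/t)/2 = 4 + (1/14 - 7/(2*t)) = 57/14 - 7/(2*t))
m(p) = 2*p/(-1 + p) (m(p) = (2*p)/(-1 + p) = 2*p/(-1 + p))
m(10) + T(3)*s = 2*10/(-1 + 10) + ((1/14)*(-49 + 57*3)/3)*4 = 2*10/9 + ((1/14)*(⅓)*(-49 + 171))*4 = 2*10*(⅑) + ((1/14)*(⅓)*122)*4 = 20/9 + (61/21)*4 = 20/9 + 244/21 = 872/63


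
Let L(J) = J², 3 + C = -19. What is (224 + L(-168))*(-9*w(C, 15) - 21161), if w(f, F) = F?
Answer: -605828608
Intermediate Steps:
C = -22 (C = -3 - 19 = -22)
(224 + L(-168))*(-9*w(C, 15) - 21161) = (224 + (-168)²)*(-9*15 - 21161) = (224 + 28224)*(-135 - 21161) = 28448*(-21296) = -605828608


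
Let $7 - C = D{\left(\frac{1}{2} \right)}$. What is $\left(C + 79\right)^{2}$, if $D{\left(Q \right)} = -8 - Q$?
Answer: $\frac{35721}{4} \approx 8930.3$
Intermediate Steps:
$C = \frac{31}{2}$ ($C = 7 - \left(-8 - \frac{1}{2}\right) = 7 - - \frac{17}{2} = 7 + \frac{17}{2} = \frac{31}{2} \approx 15.5$)
$\left(C + 79\right)^{2} = \left(\frac{31}{2} + 79\right)^{2} = \left(\frac{189}{2}\right)^{2} = \frac{35721}{4}$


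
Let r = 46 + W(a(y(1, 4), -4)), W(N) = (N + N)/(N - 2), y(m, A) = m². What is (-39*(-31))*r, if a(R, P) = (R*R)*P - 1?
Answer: 401388/7 ≈ 57341.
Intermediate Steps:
a(R, P) = -1 + P*R² (a(R, P) = R²*P - 1 = P*R² - 1 = -1 + P*R²)
W(N) = 2*N/(-2 + N) (W(N) = (2*N)/(-2 + N) = 2*N/(-2 + N))
r = 332/7 (r = 46 + 2*(-1 - 4*(1²)²)/(-2 + (-1 - 4*(1²)²)) = 46 + 2*(-1 - 4*1²)/(-2 + (-1 - 4*1²)) = 46 + 2*(-1 - 4*1)/(-2 + (-1 - 4*1)) = 46 + 2*(-1 - 4)/(-2 + (-1 - 4)) = 46 + 2*(-5)/(-2 - 5) = 46 + 2*(-5)/(-7) = 46 + 2*(-5)*(-⅐) = 46 + 10/7 = 332/7 ≈ 47.429)
(-39*(-31))*r = -39*(-31)*(332/7) = 1209*(332/7) = 401388/7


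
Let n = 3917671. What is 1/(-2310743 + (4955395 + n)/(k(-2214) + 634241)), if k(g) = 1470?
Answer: -635711/1468955870207 ≈ -4.3276e-7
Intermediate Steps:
1/(-2310743 + (4955395 + n)/(k(-2214) + 634241)) = 1/(-2310743 + (4955395 + 3917671)/(1470 + 634241)) = 1/(-2310743 + 8873066/635711) = 1/(-1468955870207/635711) = -635711/1468955870207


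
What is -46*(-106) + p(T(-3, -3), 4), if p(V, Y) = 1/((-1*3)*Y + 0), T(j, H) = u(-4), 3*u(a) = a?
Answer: 58511/12 ≈ 4875.9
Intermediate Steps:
u(a) = a/3
T(j, H) = -4/3 (T(j, H) = (1/3)*(-4) = -4/3)
p(V, Y) = -1/(3*Y) (p(V, Y) = 1/(-3*Y + 0) = 1/(-3*Y) = -1/(3*Y))
-46*(-106) + p(T(-3, -3), 4) = -46*(-106) - 1/3/4 = 4876 - 1/3*1/4 = 4876 - 1/12 = 58511/12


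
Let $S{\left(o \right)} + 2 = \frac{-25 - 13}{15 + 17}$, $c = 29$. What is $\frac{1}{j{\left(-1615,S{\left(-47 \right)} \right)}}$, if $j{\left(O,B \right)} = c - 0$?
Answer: $\frac{1}{29} \approx 0.034483$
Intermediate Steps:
$S{\left(o \right)} = - \frac{51}{16}$ ($S{\left(o \right)} = -2 + \frac{-25 - 13}{15 + 17} = -2 - \frac{38}{32} = -2 - \frac{19}{16} = - \frac{51}{16}$)
$j{\left(O,B \right)} = 29$ ($j{\left(O,B \right)} = 29 - 0 = 29 + 0 = 29$)
$\frac{1}{j{\left(-1615,S{\left(-47 \right)} \right)}} = \frac{1}{29}$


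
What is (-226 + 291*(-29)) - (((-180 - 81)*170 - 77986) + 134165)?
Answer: -20474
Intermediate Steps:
(-226 + 291*(-29)) - (((-180 - 81)*170 - 77986) + 134165) = (-226 - 8439) - ((-261*170 - 77986) + 134165) = -8665 - ((-44370 - 77986) + 134165) = -8665 - (-122356 + 134165) = -8665 - 1*11809 = -8665 - 11809 = -20474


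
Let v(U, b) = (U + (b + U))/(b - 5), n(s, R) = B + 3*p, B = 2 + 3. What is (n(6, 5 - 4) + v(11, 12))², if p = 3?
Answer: 17424/49 ≈ 355.59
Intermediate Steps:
B = 5
n(s, R) = 14 (n(s, R) = 5 + 3*3 = 5 + 9 = 14)
v(U, b) = (b + 2*U)/(-5 + b) (v(U, b) = (U + (U + b))/(-5 + b) = (b + 2*U)/(-5 + b))
(n(6, 5 - 4) + v(11, 12))² = (14 + (12 + 2*11)/(-5 + 12))² = (14 + (12 + 22)/7)² = (14 + (⅐)*34)² = (14 + 34/7)² = (132/7)² = 17424/49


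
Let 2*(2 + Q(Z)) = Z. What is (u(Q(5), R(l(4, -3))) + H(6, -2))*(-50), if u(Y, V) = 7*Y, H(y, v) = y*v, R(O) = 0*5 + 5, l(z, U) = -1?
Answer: 425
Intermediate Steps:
Q(Z) = -2 + Z/2
R(O) = 5 (R(O) = 0 + 5 = 5)
H(y, v) = v*y
(u(Q(5), R(l(4, -3))) + H(6, -2))*(-50) = (7*(-2 + (½)*5) - 2*6)*(-50) = (7*(-2 + 5/2) - 12)*(-50) = (7*(½) - 12)*(-50) = (7/2 - 12)*(-50) = -17/2*(-50) = 425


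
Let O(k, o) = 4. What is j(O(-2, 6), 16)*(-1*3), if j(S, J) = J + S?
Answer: -60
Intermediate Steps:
j(O(-2, 6), 16)*(-1*3) = (16 + 4)*(-1*3) = 20*(-3) = -60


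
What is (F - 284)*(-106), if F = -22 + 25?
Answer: 29786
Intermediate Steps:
F = 3
(F - 284)*(-106) = (3 - 284)*(-106) = -281*(-106) = 29786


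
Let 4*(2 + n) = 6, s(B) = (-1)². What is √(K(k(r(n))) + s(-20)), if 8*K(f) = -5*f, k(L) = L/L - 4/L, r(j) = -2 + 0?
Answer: I*√14/4 ≈ 0.93541*I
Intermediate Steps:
s(B) = 1
n = -½ (n = -2 + (¼)*6 = -2 + 3/2 = -½ ≈ -0.50000)
r(j) = -2
k(L) = 1 - 4/L
K(f) = -5*f/8 (K(f) = (-5*f)/8 = -5*f/8)
√(K(k(r(n))) + s(-20)) = √(-5*(-4 - 2)/(8*(-2)) + 1) = √(-(-5)*(-6)/16 + 1) = √(-5/8*3 + 1) = √(-15/8 + 1) = √(-7/8) = I*√14/4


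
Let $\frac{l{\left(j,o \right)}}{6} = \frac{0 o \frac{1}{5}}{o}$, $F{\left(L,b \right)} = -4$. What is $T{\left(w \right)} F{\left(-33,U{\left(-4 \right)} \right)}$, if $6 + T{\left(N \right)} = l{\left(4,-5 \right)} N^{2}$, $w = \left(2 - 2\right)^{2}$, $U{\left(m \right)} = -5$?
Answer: $24$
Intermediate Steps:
$w = 0$ ($w = 0^{2} = 0$)
$l{\left(j,o \right)} = 0$ ($l{\left(j,o \right)} = 6 \frac{0 o \frac{1}{5}}{o} = 6 \frac{0 \cdot \frac{1}{5}}{o} = 6 \frac{0}{o} = 6 \cdot 0 = 0$)
$T{\left(N \right)} = -6$ ($T{\left(N \right)} = -6 + 0 N^{2} = -6 + 0 = -6$)
$T{\left(w \right)} F{\left(-33,U{\left(-4 \right)} \right)} = \left(-6\right) \left(-4\right) = 24$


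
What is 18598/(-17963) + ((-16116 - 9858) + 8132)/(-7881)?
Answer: 2449648/1993893 ≈ 1.2286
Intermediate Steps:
18598/(-17963) + ((-16116 - 9858) + 8132)/(-7881) = 18598*(-1/17963) + (-25974 + 8132)*(-1/7881) = -18598/17963 - 17842*(-1/7881) = -18598/17963 + 17842/7881 = 2449648/1993893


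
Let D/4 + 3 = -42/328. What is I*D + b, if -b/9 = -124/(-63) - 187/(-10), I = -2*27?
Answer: 1405279/2870 ≈ 489.64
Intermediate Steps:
I = -54
D = -513/41 (D = -12 + 4*(-42/328) = -12 + 4*(-42*1/328) = -12 + 4*(-21/164) = -12 - 21/41 = -513/41 ≈ -12.512)
b = -13021/70 (b = -9*(-124/(-63) - 187/(-10)) = -9*(-124*(-1/63) - 187*(-⅒)) = -9*(124/63 + 187/10) = -9*13021/630 = -13021/70 ≈ -186.01)
I*D + b = -54*(-513/41) - 13021/70 = 27702/41 - 13021/70 = 1405279/2870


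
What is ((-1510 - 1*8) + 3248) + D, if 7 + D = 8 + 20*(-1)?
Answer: 1711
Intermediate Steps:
D = -19 (D = -7 + (8 + 20*(-1)) = -7 + (8 - 20) = -7 - 12 = -19)
((-1510 - 1*8) + 3248) + D = ((-1510 - 1*8) + 3248) - 19 = ((-1510 - 8) + 3248) - 19 = (-1518 + 3248) - 19 = 1730 - 19 = 1711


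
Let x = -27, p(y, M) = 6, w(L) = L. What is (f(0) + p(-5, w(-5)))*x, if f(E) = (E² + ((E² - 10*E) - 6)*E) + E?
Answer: -162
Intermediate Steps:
f(E) = E + E² + E*(-6 + E² - 10*E) (f(E) = (E² + (-6 + E² - 10*E)*E) + E = (E² + E*(-6 + E² - 10*E)) + E = E + E² + E*(-6 + E² - 10*E))
(f(0) + p(-5, w(-5)))*x = (0*(-5 + 0² - 9*0) + 6)*(-27) = (0*(-5 + 0 + 0) + 6)*(-27) = (0*(-5) + 6)*(-27) = (0 + 6)*(-27) = 6*(-27) = -162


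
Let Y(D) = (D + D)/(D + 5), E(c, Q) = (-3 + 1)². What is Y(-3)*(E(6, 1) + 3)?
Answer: -21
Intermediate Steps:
E(c, Q) = 4 (E(c, Q) = (-2)² = 4)
Y(D) = 2*D/(5 + D) (Y(D) = (2*D)/(5 + D) = 2*D/(5 + D))
Y(-3)*(E(6, 1) + 3) = (2*(-3)/(5 - 3))*(4 + 3) = (2*(-3)/2)*7 = (2*(-3)*(½))*7 = -3*7 = -21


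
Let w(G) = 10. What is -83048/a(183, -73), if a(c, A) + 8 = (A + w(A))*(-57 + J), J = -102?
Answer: -83048/10009 ≈ -8.2973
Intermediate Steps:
a(c, A) = -1598 - 159*A (a(c, A) = -8 + (A + 10)*(-57 - 102) = -8 + (10 + A)*(-159) = -8 + (-1590 - 159*A) = -1598 - 159*A)
-83048/a(183, -73) = -83048/(-1598 - 159*(-73)) = -83048/(-1598 + 11607) = -83048/10009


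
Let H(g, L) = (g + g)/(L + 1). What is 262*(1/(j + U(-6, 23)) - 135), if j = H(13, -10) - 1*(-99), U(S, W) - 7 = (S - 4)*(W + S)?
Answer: -10647549/301 ≈ -35374.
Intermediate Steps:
U(S, W) = 7 + (-4 + S)*(S + W) (U(S, W) = 7 + (S - 4)*(W + S) = 7 + (-4 + S)*(S + W))
H(g, L) = 2*g/(1 + L) (H(g, L) = (2*g)/(1 + L) = 2*g/(1 + L))
j = 865/9 (j = 2*13/(1 - 10) - 1*(-99) = 2*13/(-9) + 99 = 2*13*(-⅑) + 99 = -26/9 + 99 = 865/9 ≈ 96.111)
262*(1/(j + U(-6, 23)) - 135) = 262*(1/(865/9 + (7 + (-6)² - 4*(-6) - 4*23 - 6*23)) - 135) = 262*(1/(865/9 + (7 + 36 + 24 - 92 - 138)) - 135) = 262*(1/(865/9 - 163) - 135) = 262*(1/(-602/9) - 135) = 262*(-9/602 - 135) = 262*(-81279/602) = -10647549/301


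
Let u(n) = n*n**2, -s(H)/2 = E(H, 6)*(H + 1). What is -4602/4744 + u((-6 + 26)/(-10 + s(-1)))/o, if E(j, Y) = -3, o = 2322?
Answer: -2680949/2753892 ≈ -0.97351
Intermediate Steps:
s(H) = 6 + 6*H (s(H) = -(-6)*(H + 1) = -(-6)*(1 + H) = -2*(-3 - 3*H) = 6 + 6*H)
u(n) = n**3
-4602/4744 + u((-6 + 26)/(-10 + s(-1)))/o = -4602/4744 + ((-6 + 26)/(-10 + (6 + 6*(-1))))**3/2322 = -4602*1/4744 + (20/(-10 + (6 - 6)))**3*(1/2322) = -2301/2372 + (20/(-10 + 0))**3*(1/2322) = -2301/2372 + (20/(-10))**3*(1/2322) = -2301/2372 + (20*(-1/10))**3*(1/2322) = -2301/2372 + (-2)**3*(1/2322) = -2301/2372 - 8*1/2322 = -2301/2372 - 4/1161 = -2680949/2753892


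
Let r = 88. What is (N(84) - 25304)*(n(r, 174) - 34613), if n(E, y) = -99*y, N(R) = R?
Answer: 1307379580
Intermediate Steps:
(N(84) - 25304)*(n(r, 174) - 34613) = (84 - 25304)*(-99*174 - 34613) = -25220*(-17226 - 34613) = -25220*(-51839) = 1307379580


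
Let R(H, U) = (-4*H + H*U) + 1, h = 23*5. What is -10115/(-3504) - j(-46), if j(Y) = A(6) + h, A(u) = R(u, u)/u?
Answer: -133479/1168 ≈ -114.28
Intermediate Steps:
h = 115
R(H, U) = 1 - 4*H + H*U
A(u) = (1 + u**2 - 4*u)/u (A(u) = (1 - 4*u + u*u)/u = (1 - 4*u + u**2)/u = (1 + u**2 - 4*u)/u)
j(Y) = 703/6 (j(Y) = (-4 + 6 + 1/6) + 115 = 13/6 + 115 = 703/6)
-10115/(-3504) - j(-46) = -10115/(-3504) - 1*703/6 = -10115*(-1)/3504 - 703/6 = -7*(-1445/3504) - 703/6 = 10115/3504 - 703/6 = -133479/1168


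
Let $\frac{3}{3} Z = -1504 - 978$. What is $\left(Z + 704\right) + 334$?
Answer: $-1444$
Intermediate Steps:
$Z = -2482$ ($Z = -1504 - 978 = -2482$)
$\left(Z + 704\right) + 334 = \left(-2482 + 704\right) + 334 = -1778 + 334 = -1444$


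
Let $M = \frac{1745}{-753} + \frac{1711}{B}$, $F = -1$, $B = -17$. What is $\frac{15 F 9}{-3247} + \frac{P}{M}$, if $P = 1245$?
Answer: $- \frac{51570298035}{4279701856} \approx -12.05$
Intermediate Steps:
$M = - \frac{1318048}{12801}$ ($M = \frac{1745}{-753} + \frac{1711}{-17} = 1745 \left(- \frac{1}{753}\right) + 1711 \left(- \frac{1}{17}\right) = - \frac{1745}{753} - \frac{1711}{17} = - \frac{1318048}{12801} \approx -102.96$)
$\frac{15 F 9}{-3247} + \frac{P}{M} = \frac{15 \left(-1\right) 9}{-3247} + \frac{1245}{- \frac{1318048}{12801}} = \left(-15\right) 9 \left(- \frac{1}{3247}\right) + 1245 \left(- \frac{12801}{1318048}\right) = \left(-135\right) \left(- \frac{1}{3247}\right) - \frac{15937245}{1318048} = \frac{135}{3247} - \frac{15937245}{1318048} = - \frac{51570298035}{4279701856}$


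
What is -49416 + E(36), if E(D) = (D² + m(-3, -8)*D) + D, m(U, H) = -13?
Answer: -48552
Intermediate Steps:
E(D) = D² - 12*D (E(D) = (D² - 13*D) + D = D² - 12*D)
-49416 + E(36) = -49416 + 36*(-12 + 36) = -49416 + 36*24 = -49416 + 864 = -48552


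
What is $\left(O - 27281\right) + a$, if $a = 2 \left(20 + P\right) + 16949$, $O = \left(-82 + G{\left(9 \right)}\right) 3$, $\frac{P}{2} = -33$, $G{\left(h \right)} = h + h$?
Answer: $-10616$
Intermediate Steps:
$G{\left(h \right)} = 2 h$
$P = -66$ ($P = 2 \left(-33\right) = -66$)
$O = -192$ ($O = \left(-82 + 2 \cdot 9\right) 3 = \left(-82 + 18\right) 3 = \left(-64\right) 3 = -192$)
$a = 16857$ ($a = 2 \left(20 - 66\right) + 16949 = 2 \left(-46\right) + 16949 = -92 + 16949 = 16857$)
$\left(O - 27281\right) + a = \left(-192 - 27281\right) + 16857 = -27473 + 16857 = -10616$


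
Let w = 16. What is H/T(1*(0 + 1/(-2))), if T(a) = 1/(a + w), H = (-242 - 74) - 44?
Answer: -5580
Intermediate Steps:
H = -360 (H = -316 - 44 = -360)
T(a) = 1/(16 + a) (T(a) = 1/(a + 16) = 1/(16 + a))
H/T(1*(0 + 1/(-2))) = -(5760 + 360/(-2)) = -360/(1/(16 + 1*(0 - ½))) = -360/(1/(16 + 1*(-½))) = -360/(1/(16 - ½)) = -360/(1/(31/2)) = -360/2/31 = -360*31/2 = -5580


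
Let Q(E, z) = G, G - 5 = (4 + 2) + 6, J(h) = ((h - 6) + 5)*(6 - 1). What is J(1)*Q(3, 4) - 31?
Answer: -31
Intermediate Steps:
J(h) = -5 + 5*h (J(h) = ((-6 + h) + 5)*5 = (-1 + h)*5 = -5 + 5*h)
G = 17 (G = 5 + ((4 + 2) + 6) = 5 + (6 + 6) = 5 + 12 = 17)
Q(E, z) = 17
J(1)*Q(3, 4) - 31 = (-5 + 5*1)*17 - 31 = (-5 + 5)*17 - 31 = 0*17 - 31 = 0 - 31 = -31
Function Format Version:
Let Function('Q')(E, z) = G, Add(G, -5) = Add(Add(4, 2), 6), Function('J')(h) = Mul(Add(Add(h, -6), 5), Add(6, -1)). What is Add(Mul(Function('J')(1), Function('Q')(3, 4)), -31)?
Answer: -31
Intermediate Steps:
Function('J')(h) = Add(-5, Mul(5, h)) (Function('J')(h) = Mul(Add(Add(-6, h), 5), 5) = Mul(Add(-1, h), 5) = Add(-5, Mul(5, h)))
G = 17 (G = Add(5, Add(Add(4, 2), 6)) = Add(5, Add(6, 6)) = Add(5, 12) = 17)
Function('Q')(E, z) = 17
Add(Mul(Function('J')(1), Function('Q')(3, 4)), -31) = Add(Mul(Add(-5, Mul(5, 1)), 17), -31) = Add(Mul(Add(-5, 5), 17), -31) = Add(Mul(0, 17), -31) = Add(0, -31) = -31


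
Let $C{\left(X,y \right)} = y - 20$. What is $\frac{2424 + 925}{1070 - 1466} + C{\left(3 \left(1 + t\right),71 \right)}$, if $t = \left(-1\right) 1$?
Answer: $\frac{16847}{396} \approx 42.543$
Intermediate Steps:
$t = -1$
$C{\left(X,y \right)} = -20 + y$ ($C{\left(X,y \right)} = y - 20 = -20 + y$)
$\frac{2424 + 925}{1070 - 1466} + C{\left(3 \left(1 + t\right),71 \right)} = \frac{2424 + 925}{1070 - 1466} + \left(-20 + 71\right) = \frac{3349}{-396} + 51 = 3349 \left(- \frac{1}{396}\right) + 51 = - \frac{3349}{396} + 51 = \frac{16847}{396}$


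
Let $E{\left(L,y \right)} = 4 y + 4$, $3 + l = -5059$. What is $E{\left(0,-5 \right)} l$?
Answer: $80992$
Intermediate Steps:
$l = -5062$ ($l = -3 - 5059 = -5062$)
$E{\left(L,y \right)} = 4 + 4 y$
$E{\left(0,-5 \right)} l = \left(4 + 4 \left(-5\right)\right) \left(-5062\right) = \left(4 - 20\right) \left(-5062\right) = \left(-16\right) \left(-5062\right) = 80992$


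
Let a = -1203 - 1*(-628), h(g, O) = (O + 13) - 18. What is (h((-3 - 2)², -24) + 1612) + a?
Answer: 1008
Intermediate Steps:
h(g, O) = -5 + O (h(g, O) = (13 + O) - 18 = -5 + O)
a = -575 (a = -1203 + 628 = -575)
(h((-3 - 2)², -24) + 1612) + a = ((-5 - 24) + 1612) - 575 = (-29 + 1612) - 575 = 1583 - 575 = 1008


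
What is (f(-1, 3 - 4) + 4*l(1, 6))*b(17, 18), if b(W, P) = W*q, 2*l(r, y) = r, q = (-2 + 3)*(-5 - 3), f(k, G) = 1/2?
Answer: -340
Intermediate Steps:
f(k, G) = ½
q = -8 (q = 1*(-8) = -8)
l(r, y) = r/2
b(W, P) = -8*W (b(W, P) = W*(-8) = -8*W)
(f(-1, 3 - 4) + 4*l(1, 6))*b(17, 18) = (½ + 4*((½)*1))*(-8*17) = (½ + 4*(½))*(-136) = (½ + 2)*(-136) = (5/2)*(-136) = -340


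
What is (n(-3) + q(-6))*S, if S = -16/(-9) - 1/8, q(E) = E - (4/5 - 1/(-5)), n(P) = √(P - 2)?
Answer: -833/72 + 119*I*√5/72 ≈ -11.569 + 3.6957*I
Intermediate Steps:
n(P) = √(-2 + P)
q(E) = -1 + E (q(E) = E - (4*(⅕) - 1*(-⅕)) = E - (⅘ + ⅕) = E - 1*1 = E - 1 = -1 + E)
S = 119/72 (S = -16*(-⅑) - 1*⅛ = 16/9 - ⅛ = 119/72 ≈ 1.6528)
(n(-3) + q(-6))*S = (√(-2 - 3) + (-1 - 6))*(119/72) = (√(-5) - 7)*(119/72) = (I*√5 - 7)*(119/72) = (-7 + I*√5)*(119/72) = -833/72 + 119*I*√5/72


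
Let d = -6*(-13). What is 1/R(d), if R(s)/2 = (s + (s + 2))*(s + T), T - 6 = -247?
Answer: -1/51508 ≈ -1.9414e-5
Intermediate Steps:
T = -241 (T = 6 - 247 = -241)
d = 78
R(s) = 2*(-241 + s)*(2 + 2*s) (R(s) = 2*((s + (s + 2))*(s - 241)) = 2*((s + (2 + s))*(-241 + s)) = 2*((2 + 2*s)*(-241 + s)) = 2*((-241 + s)*(2 + 2*s)) = 2*(-241 + s)*(2 + 2*s))
1/R(d) = 1/(-964 - 960*78 + 4*78**2) = 1/(-964 - 74880 + 4*6084) = 1/(-964 - 74880 + 24336) = 1/(-51508) = -1/51508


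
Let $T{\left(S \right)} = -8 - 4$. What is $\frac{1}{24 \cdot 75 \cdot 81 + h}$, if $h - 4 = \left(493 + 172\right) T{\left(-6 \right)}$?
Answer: $\frac{1}{137824} \approx 7.2556 \cdot 10^{-6}$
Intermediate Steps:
$T{\left(S \right)} = -12$ ($T{\left(S \right)} = -8 - 4 = -12$)
$h = -7976$ ($h = 4 + \left(493 + 172\right) \left(-12\right) = 4 + 665 \left(-12\right) = 4 - 7980 = -7976$)
$\frac{1}{24 \cdot 75 \cdot 81 + h} = \frac{1}{24 \cdot 75 \cdot 81 - 7976} = \frac{1}{1800 \cdot 81 - 7976} = \frac{1}{145800 - 7976} = \frac{1}{137824}$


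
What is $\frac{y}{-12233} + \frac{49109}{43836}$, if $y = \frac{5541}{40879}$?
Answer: $\frac{1889064044899}{1686245505204} \approx 1.1203$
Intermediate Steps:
$y = \frac{5541}{40879}$ ($y = 5541 \cdot \frac{1}{40879} = \frac{5541}{40879} \approx 0.13555$)
$\frac{y}{-12233} + \frac{49109}{43836} = \frac{5541}{40879 \left(-12233\right)} + \frac{49109}{43836} = \frac{5541}{40879} \left(- \frac{1}{12233}\right) + 49109 \cdot \frac{1}{43836} = - \frac{5541}{500072807} + \frac{49109}{43836} = \frac{1889064044899}{1686245505204}$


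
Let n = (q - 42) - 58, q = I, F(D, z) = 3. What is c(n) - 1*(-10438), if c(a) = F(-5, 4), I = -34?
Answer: 10441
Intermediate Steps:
q = -34
n = -134 (n = (-34 - 42) - 58 = -76 - 58 = -134)
c(a) = 3
c(n) - 1*(-10438) = 3 - 1*(-10438) = 3 + 10438 = 10441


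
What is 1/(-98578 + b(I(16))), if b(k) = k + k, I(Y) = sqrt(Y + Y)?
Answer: -49289/4858810978 - 2*sqrt(2)/2429405489 ≈ -1.0145e-5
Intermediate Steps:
I(Y) = sqrt(2)*sqrt(Y) (I(Y) = sqrt(2*Y) = sqrt(2)*sqrt(Y))
b(k) = 2*k
1/(-98578 + b(I(16))) = 1/(-98578 + 2*(sqrt(2)*sqrt(16))) = 1/(-98578 + 2*(sqrt(2)*4)) = 1/(-98578 + 2*(4*sqrt(2))) = 1/(-98578 + 8*sqrt(2))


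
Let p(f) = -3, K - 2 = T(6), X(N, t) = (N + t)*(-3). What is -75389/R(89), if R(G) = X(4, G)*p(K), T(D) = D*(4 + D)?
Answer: -75389/837 ≈ -90.070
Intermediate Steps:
X(N, t) = -3*N - 3*t
K = 62 (K = 2 + 6*(4 + 6) = 2 + 6*10 = 2 + 60 = 62)
R(G) = 36 + 9*G (R(G) = (-3*4 - 3*G)*(-3) = (-12 - 3*G)*(-3) = 36 + 9*G)
-75389/R(89) = -75389/(36 + 9*89) = -75389/(36 + 801) = -75389/837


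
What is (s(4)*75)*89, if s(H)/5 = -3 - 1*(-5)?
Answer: 66750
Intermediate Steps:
s(H) = 10 (s(H) = 5*(-3 - 1*(-5)) = 5*(-3 + 5) = 5*2 = 10)
(s(4)*75)*89 = (10*75)*89 = 750*89 = 66750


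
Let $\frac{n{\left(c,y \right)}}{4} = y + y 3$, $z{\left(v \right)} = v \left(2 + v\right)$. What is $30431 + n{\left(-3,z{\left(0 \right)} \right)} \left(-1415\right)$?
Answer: $30431$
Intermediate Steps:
$n{\left(c,y \right)} = 16 y$ ($n{\left(c,y \right)} = 4 \left(y + y 3\right) = 4 \left(y + 3 y\right) = 4 \cdot 4 y = 16 y$)
$30431 + n{\left(-3,z{\left(0 \right)} \right)} \left(-1415\right) = 30431 + 16 \cdot 0 \left(2 + 0\right) \left(-1415\right) = 30431 + 16 \cdot 0 \cdot 2 \left(-1415\right) = 30431 + 16 \cdot 0 \left(-1415\right) = 30431 + 0 \left(-1415\right) = 30431 + 0 = 30431$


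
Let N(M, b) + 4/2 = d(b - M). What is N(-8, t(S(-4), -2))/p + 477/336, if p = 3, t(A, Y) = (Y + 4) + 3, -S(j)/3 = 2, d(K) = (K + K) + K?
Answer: 4621/336 ≈ 13.753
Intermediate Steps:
d(K) = 3*K (d(K) = 2*K + K = 3*K)
S(j) = -6 (S(j) = -3*2 = -6)
t(A, Y) = 7 + Y (t(A, Y) = (4 + Y) + 3 = 7 + Y)
N(M, b) = -2 - 3*M + 3*b (N(M, b) = -2 + 3*(b - M) = -2 + (-3*M + 3*b) = -2 - 3*M + 3*b)
N(-8, t(S(-4), -2))/p + 477/336 = (-2 - 3*(-8) + 3*(7 - 2))/3 + 477/336 = (-2 + 24 + 3*5)*(1/3) + 477*(1/336) = (-2 + 24 + 15)*(1/3) + 159/112 = 37*(1/3) + 159/112 = 37/3 + 159/112 = 4621/336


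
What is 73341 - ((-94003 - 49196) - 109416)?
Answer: 325956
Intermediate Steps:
73341 - ((-94003 - 49196) - 109416) = 73341 - (-143199 - 109416) = 73341 - 1*(-252615) = 73341 + 252615 = 325956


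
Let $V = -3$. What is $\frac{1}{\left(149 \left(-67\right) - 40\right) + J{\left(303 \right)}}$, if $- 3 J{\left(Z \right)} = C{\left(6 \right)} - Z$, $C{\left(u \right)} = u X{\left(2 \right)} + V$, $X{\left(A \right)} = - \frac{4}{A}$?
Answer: $- \frac{1}{9917} \approx -0.00010084$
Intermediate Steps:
$C{\left(u \right)} = -3 - 2 u$ ($C{\left(u \right)} = u \left(- \frac{4}{2}\right) - 3 = u \left(\left(-4\right) \frac{1}{2}\right) - 3 = u \left(-2\right) - 3 = - 2 u - 3 = -3 - 2 u$)
$J{\left(Z \right)} = 5 + \frac{Z}{3}$ ($J{\left(Z \right)} = - \frac{\left(-3 - 12\right) - Z}{3} = - \frac{-15 - Z}{3} = 5 + \frac{Z}{3}$)
$\frac{1}{\left(149 \left(-67\right) - 40\right) + J{\left(303 \right)}} = \frac{1}{\left(149 \left(-67\right) - 40\right) + \left(5 + \frac{1}{3} \cdot 303\right)} = \frac{1}{\left(-9983 - 40\right) + \left(5 + 101\right)} = \frac{1}{-10023 + 106} = \frac{1}{-9917} = - \frac{1}{9917}$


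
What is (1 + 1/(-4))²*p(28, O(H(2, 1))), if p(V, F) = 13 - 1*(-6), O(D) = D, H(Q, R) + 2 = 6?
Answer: 171/16 ≈ 10.688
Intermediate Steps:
H(Q, R) = 4 (H(Q, R) = -2 + 6 = 4)
p(V, F) = 19 (p(V, F) = 13 + 6 = 19)
(1 + 1/(-4))²*p(28, O(H(2, 1))) = (1 + 1/(-4))²*19 = (1 - ¼)²*19 = (¾)²*19 = (9/16)*19 = 171/16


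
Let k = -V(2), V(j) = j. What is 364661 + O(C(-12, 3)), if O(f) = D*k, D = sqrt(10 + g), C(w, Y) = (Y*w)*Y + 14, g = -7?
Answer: 364661 - 2*sqrt(3) ≈ 3.6466e+5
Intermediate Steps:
C(w, Y) = 14 + w*Y**2 (C(w, Y) = w*Y**2 + 14 = 14 + w*Y**2)
k = -2 (k = -1*2 = -2)
D = sqrt(3) (D = sqrt(10 - 7) = sqrt(3) ≈ 1.7320)
O(f) = -2*sqrt(3) (O(f) = sqrt(3)*(-2) = -2*sqrt(3))
364661 + O(C(-12, 3)) = 364661 - 2*sqrt(3)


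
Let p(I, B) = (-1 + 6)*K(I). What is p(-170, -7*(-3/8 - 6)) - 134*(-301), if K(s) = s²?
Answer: 184834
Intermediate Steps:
p(I, B) = 5*I² (p(I, B) = (-1 + 6)*I² = 5*I²)
p(-170, -7*(-3/8 - 6)) - 134*(-301) = 5*(-170)² - 134*(-301) = 5*28900 - 1*(-40334) = 144500 + 40334 = 184834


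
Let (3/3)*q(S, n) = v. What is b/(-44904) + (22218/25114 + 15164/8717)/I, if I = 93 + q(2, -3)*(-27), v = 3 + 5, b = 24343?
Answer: -37848975556405/67173901242872 ≈ -0.56345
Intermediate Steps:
v = 8
q(S, n) = 8
I = -123 (I = 93 + 8*(-27) = 93 - 216 = -123)
b/(-44904) + (22218/25114 + 15164/8717)/I = 24343/(-44904) + (22218/25114 + 15164/8717)/(-123) = 24343*(-1/44904) + (22218*(1/25114) + 15164*(1/8717))*(-1/123) = -24343/44904 + (11109/12557 + 15164/8717)*(-1/123) = -24343/44904 + (287251501/109459369)*(-1/123) = -24343/44904 - 287251501/13463502387 = -37848975556405/67173901242872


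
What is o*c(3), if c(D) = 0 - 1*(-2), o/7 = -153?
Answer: -2142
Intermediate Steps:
o = -1071 (o = 7*(-153) = -1071)
c(D) = 2 (c(D) = 0 + 2 = 2)
o*c(3) = -1071*2 = -2142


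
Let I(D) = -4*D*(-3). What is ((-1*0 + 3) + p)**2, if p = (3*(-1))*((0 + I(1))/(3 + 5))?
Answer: 9/4 ≈ 2.2500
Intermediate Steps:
I(D) = 12*D
p = -9/2 (p = (3*(-1))*((0 + 12*1)/(3 + 5)) = -3*(0 + 12)/8 = -36/8 = -3*3/2 = -9/2 ≈ -4.5000)
((-1*0 + 3) + p)**2 = ((-1*0 + 3) - 9/2)**2 = ((0 + 3) - 9/2)**2 = (3 - 9/2)**2 = (-3/2)**2 = 9/4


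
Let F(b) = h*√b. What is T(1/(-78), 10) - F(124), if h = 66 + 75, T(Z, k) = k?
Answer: 10 - 282*√31 ≈ -1560.1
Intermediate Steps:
h = 141
F(b) = 141*√b
T(1/(-78), 10) - F(124) = 10 - 141*√124 = 10 - 141*2*√31 = 10 - 282*√31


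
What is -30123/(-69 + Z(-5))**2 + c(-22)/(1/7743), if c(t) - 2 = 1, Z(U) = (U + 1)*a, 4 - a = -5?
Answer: 28452178/1225 ≈ 23226.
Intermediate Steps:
a = 9 (a = 4 - 1*(-5) = 4 + 5 = 9)
Z(U) = 9 + 9*U (Z(U) = (U + 1)*9 = (1 + U)*9 = 9 + 9*U)
c(t) = 3 (c(t) = 2 + 1 = 3)
-30123/(-69 + Z(-5))**2 + c(-22)/(1/7743) = -30123/(-69 + (9 + 9*(-5)))**2 + 3/(1/7743) = -30123/(-69 + (9 - 45))**2 + 3/(1/7743) = -30123/(-69 - 36)**2 + 3*7743 = -30123/((-105)**2) + 23229 = -30123/11025 + 23229 = -30123*1/11025 + 23229 = -3347/1225 + 23229 = 28452178/1225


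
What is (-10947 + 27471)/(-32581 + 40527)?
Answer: 8262/3973 ≈ 2.0795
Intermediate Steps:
(-10947 + 27471)/(-32581 + 40527) = 16524/7946 = 16524*(1/7946) = 8262/3973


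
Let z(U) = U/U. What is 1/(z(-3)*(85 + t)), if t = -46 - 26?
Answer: 1/13 ≈ 0.076923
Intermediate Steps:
z(U) = 1
t = -72
1/(z(-3)*(85 + t)) = 1/(1*(85 - 72)) = 1/13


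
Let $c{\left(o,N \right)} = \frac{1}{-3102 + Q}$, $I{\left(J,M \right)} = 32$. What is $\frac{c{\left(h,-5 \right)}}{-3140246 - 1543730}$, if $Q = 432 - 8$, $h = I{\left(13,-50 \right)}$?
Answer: $\frac{1}{12543687728} \approx 7.9721 \cdot 10^{-11}$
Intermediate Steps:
$h = 32$
$Q = 424$ ($Q = 432 - 8 = 424$)
$c{\left(o,N \right)} = - \frac{1}{2678}$ ($c{\left(o,N \right)} = \frac{1}{-3102 + 424} = \frac{1}{-2678} = - \frac{1}{2678}$)
$\frac{c{\left(h,-5 \right)}}{-3140246 - 1543730} = - \frac{1}{2678 \left(-3140246 - 1543730\right)} = - \frac{1}{2678 \left(-4683976\right)} = \left(- \frac{1}{2678}\right) \left(- \frac{1}{4683976}\right) = \frac{1}{12543687728}$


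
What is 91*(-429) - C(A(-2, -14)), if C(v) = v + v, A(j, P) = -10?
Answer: -39019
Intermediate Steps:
C(v) = 2*v
91*(-429) - C(A(-2, -14)) = 91*(-429) - 2*(-10) = -39039 - 1*(-20) = -39039 + 20 = -39019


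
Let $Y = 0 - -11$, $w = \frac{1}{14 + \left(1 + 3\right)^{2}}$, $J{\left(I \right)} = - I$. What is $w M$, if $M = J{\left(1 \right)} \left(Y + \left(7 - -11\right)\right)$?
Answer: $- \frac{29}{30} \approx -0.96667$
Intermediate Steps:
$w = \frac{1}{30}$ ($w = \frac{1}{14 + 4^{2}} = \frac{1}{14 + 16} = \frac{1}{30} \approx 0.033333$)
$Y = 11$ ($Y = 0 + 11 = 11$)
$M = -29$ ($M = \left(-1\right) 1 \left(11 + \left(7 - -11\right)\right) = - (11 + \left(7 + 11\right)) = - (11 + 18) = \left(-1\right) 29 = -29$)
$w M = \frac{1}{30} \left(-29\right) = - \frac{29}{30}$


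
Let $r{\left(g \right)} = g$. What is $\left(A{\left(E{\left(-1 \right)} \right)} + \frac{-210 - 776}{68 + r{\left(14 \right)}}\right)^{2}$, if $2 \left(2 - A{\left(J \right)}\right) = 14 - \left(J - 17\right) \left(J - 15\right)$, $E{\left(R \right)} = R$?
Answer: $\frac{27102436}{1681} \approx 16123.0$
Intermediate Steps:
$A{\left(J \right)} = -5 + \frac{\left(-17 + J\right) \left(-15 + J\right)}{2}$ ($A{\left(J \right)} = 2 - \frac{14 - \left(J - 17\right) \left(J - 15\right)}{2} = 2 - \frac{14 - \left(-17 + J\right) \left(-15 + J\right)}{2} = 2 + \left(-7 + \frac{\left(-17 + J\right) \left(-15 + J\right)}{2}\right) = -5 + \frac{\left(-17 + J\right) \left(-15 + J\right)}{2}$)
$\left(A{\left(E{\left(-1 \right)} \right)} + \frac{-210 - 776}{68 + r{\left(14 \right)}}\right)^{2} = \left(\left(\frac{245}{2} + \frac{\left(-1\right)^{2}}{2} - -16\right) + \frac{-210 - 776}{68 + 14}\right)^{2} = \left(\left(\frac{245}{2} + \frac{1}{2} \cdot 1 + 16\right) - \frac{986}{82}\right)^{2} = \left(\left(\frac{245}{2} + \frac{1}{2} + 16\right) - \frac{493}{41}\right)^{2} = \left(139 - \frac{493}{41}\right)^{2} = \left(\frac{5206}{41}\right)^{2} = \frac{27102436}{1681}$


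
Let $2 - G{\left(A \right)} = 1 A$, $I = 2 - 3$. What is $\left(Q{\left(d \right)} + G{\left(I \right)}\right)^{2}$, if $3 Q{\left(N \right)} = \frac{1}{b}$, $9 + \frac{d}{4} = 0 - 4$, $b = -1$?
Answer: $\frac{64}{9} \approx 7.1111$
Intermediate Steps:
$d = -52$ ($d = -36 + 4 \left(0 - 4\right) = -36 + 4 \left(-4\right) = -36 - 16 = -52$)
$I = -1$ ($I = 2 - 3 = -1$)
$Q{\left(N \right)} = - \frac{1}{3}$ ($Q{\left(N \right)} = \frac{1}{3 \left(-1\right)} = \frac{1}{3} \left(-1\right) = - \frac{1}{3}$)
$G{\left(A \right)} = 2 - A$ ($G{\left(A \right)} = 2 - 1 A = 2 - A$)
$\left(Q{\left(d \right)} + G{\left(I \right)}\right)^{2} = \left(- \frac{1}{3} + \left(2 - -1\right)\right)^{2} = \left(- \frac{1}{3} + \left(2 + 1\right)\right)^{2} = \left(- \frac{1}{3} + 3\right)^{2} = \left(\frac{8}{3}\right)^{2} = \frac{64}{9}$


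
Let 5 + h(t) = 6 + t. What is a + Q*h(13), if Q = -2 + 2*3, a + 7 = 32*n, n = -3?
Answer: -47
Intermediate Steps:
h(t) = 1 + t (h(t) = -5 + (6 + t) = 1 + t)
a = -103 (a = -7 + 32*(-3) = -7 - 96 = -103)
Q = 4 (Q = -2 + 6 = 4)
a + Q*h(13) = -103 + 4*(1 + 13) = -103 + 4*14 = -103 + 56 = -47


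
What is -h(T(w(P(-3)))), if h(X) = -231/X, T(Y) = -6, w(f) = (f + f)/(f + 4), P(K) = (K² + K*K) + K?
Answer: -77/2 ≈ -38.500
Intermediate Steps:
P(K) = K + 2*K² (P(K) = (K² + K²) + K = 2*K² + K = K + 2*K²)
w(f) = 2*f/(4 + f) (w(f) = (2*f)/(4 + f) = 2*f/(4 + f))
-h(T(w(P(-3)))) = -(-231)/(-6) = -(-231)*(-1)/6 = -1*77/2 = -77/2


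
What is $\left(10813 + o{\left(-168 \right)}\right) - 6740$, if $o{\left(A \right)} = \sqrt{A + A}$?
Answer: $4073 + 4 i \sqrt{21} \approx 4073.0 + 18.33 i$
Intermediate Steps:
$o{\left(A \right)} = \sqrt{2} \sqrt{A}$ ($o{\left(A \right)} = \sqrt{2 A} = \sqrt{2} \sqrt{A}$)
$\left(10813 + o{\left(-168 \right)}\right) - 6740 = \left(10813 + \sqrt{2} \sqrt{-168}\right) - 6740 = \left(10813 + \sqrt{2} \cdot 2 i \sqrt{42}\right) - 6740 = \left(10813 + 4 i \sqrt{21}\right) - 6740 = 4073 + 4 i \sqrt{21}$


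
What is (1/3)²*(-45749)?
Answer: -45749/9 ≈ -5083.2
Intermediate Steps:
(1/3)²*(-45749) = (1*(⅓))²*(-45749) = (⅓)²*(-45749) = (⅑)*(-45749) = -45749/9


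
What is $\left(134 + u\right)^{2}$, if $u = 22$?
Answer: $24336$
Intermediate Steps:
$\left(134 + u\right)^{2} = \left(134 + 22\right)^{2} = 156^{2} = 24336$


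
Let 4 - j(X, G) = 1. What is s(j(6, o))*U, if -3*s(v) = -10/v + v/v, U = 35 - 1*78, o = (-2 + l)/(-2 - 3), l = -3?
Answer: -301/9 ≈ -33.444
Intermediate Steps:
o = 1 (o = (-2 - 3)/(-2 - 3) = -5/(-5) = -5*(-1/5) = 1)
j(X, G) = 3 (j(X, G) = 4 - 1*1 = 4 - 1 = 3)
U = -43 (U = 35 - 78 = -43)
s(v) = -1/3 + 10/(3*v) (s(v) = -(-10/v + v/v)/3 = -(-10/v + 1)/3 = -(1 - 10/v)/3 = -1/3 + 10/(3*v))
s(j(6, o))*U = ((1/3)*(10 - 1*3)/3)*(-43) = ((1/3)*(1/3)*(10 - 3))*(-43) = ((1/3)*(1/3)*7)*(-43) = (7/9)*(-43) = -301/9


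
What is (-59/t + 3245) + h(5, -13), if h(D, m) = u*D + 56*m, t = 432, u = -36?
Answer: 1009525/432 ≈ 2336.9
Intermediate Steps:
h(D, m) = -36*D + 56*m
(-59/t + 3245) + h(5, -13) = (-59/432 + 3245) + (-36*5 + 56*(-13)) = (-59*1/432 + 3245) + (-180 - 728) = (-59/432 + 3245) - 908 = 1401781/432 - 908 = 1009525/432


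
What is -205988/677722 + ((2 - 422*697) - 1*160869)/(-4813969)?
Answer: -341627829325/1631266349309 ≈ -0.20942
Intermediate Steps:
-205988/677722 + ((2 - 422*697) - 1*160869)/(-4813969) = -205988*1/677722 + ((2 - 294134) - 160869)*(-1/4813969) = -102994/338861 + (-294132 - 160869)*(-1/4813969) = -102994/338861 - 455001*(-1/4813969) = -102994/338861 + 455001/4813969 = -341627829325/1631266349309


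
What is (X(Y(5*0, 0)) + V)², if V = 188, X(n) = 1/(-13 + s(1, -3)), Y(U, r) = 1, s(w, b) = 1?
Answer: 5085025/144 ≈ 35313.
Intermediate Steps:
X(n) = -1/12 (X(n) = 1/(-13 + 1) = 1/(-12) = -1/12)
(X(Y(5*0, 0)) + V)² = (-1/12 + 188)² = (2255/12)² = 5085025/144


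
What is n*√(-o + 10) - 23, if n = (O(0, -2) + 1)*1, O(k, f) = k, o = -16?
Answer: -23 + √26 ≈ -17.901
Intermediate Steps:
n = 1 (n = (0 + 1)*1 = 1*1 = 1)
n*√(-o + 10) - 23 = 1*√(-1*(-16) + 10) - 23 = 1*√(16 + 10) - 23 = 1*√26 - 23 = √26 - 23 = -23 + √26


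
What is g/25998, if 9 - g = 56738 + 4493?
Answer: -4373/1857 ≈ -2.3549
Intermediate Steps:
g = -61222 (g = 9 - (56738 + 4493) = 9 - 1*61231 = 9 - 61231 = -61222)
g/25998 = -61222/25998 = -61222*1/25998 = -4373/1857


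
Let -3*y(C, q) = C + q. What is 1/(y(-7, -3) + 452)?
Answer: 3/1366 ≈ 0.0021962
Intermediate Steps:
y(C, q) = -C/3 - q/3 (y(C, q) = -(C + q)/3 = -C/3 - q/3)
1/(y(-7, -3) + 452) = 1/((-⅓*(-7) - ⅓*(-3)) + 452) = 1/((7/3 + 1) + 452) = 1/(10/3 + 452) = 1/(1366/3) = 3/1366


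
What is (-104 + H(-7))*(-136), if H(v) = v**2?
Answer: 7480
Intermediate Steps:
(-104 + H(-7))*(-136) = (-104 + (-7)**2)*(-136) = (-104 + 49)*(-136) = -55*(-136) = 7480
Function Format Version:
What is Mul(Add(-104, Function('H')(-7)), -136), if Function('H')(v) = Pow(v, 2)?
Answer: 7480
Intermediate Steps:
Mul(Add(-104, Function('H')(-7)), -136) = Mul(Add(-104, Pow(-7, 2)), -136) = Mul(Add(-104, 49), -136) = Mul(-55, -136) = 7480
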